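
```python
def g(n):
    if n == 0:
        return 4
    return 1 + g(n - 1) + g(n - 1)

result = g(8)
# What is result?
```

g(n) = 1 + 2·g(n-1), g(0)=4. Closed form: (4+1)·2^8 - 1 = 1279.

Answer: 1279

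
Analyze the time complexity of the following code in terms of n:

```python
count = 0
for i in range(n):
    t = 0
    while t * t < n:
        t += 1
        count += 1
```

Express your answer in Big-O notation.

Each loop level contributes: n × √n. Multiplying the contributions gives O(n√n).

Answer: O(n√n)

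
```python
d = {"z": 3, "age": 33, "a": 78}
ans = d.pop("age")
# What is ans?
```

Trace:
`d = {"z": 3, "age": 33, "a": 78}` → d = {'z': 3, 'age': 33, 'a': 78}
`ans = d.pop("age")` → d = {'z': 3, 'a': 78}; ans = 33
So ans = 33

Answer: 33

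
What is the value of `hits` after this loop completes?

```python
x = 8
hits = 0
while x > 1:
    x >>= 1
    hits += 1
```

Count right shifts until 1
`hits` takes the values: 0 → 1 → 2 → 3

Answer: 3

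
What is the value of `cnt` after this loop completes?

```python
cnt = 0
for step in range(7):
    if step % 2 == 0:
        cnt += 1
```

Count numbers divisible by 2 in range(7)
`cnt` takes the values: 0 → 1 → 2 → 3 → 4

Answer: 4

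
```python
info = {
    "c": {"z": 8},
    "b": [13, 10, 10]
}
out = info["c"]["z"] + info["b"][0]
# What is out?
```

Trace:
`info = { ...` → info = {'c': {'z': 8}, 'b': [13, 10, 10]}
`out = info["c"]["z"] + info["b"][0]` → out = 21
So out = 21

Answer: 21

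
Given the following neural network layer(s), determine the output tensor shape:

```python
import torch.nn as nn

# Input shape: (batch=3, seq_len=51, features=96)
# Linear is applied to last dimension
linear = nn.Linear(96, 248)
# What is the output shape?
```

Input: (3, 51, 96) -> Output: (3, 51, 248)

Answer: (3, 51, 248)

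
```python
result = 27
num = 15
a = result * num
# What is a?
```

Trace:
`result = 27` → result = 27
`num = 15` → num = 15
`a = result * num` → a = 405
So a = 405

Answer: 405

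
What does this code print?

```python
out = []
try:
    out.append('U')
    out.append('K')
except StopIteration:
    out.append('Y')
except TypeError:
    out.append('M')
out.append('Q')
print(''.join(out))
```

Execution trace: 'U' (try body) → 'K' (try body, no exception) → 'Q' (after the try/except). Output: UKQ

Answer: UKQ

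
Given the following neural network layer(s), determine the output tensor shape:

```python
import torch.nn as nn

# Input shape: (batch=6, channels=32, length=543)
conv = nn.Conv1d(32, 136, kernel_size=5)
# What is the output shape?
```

Input: (6, 32, 543) -> Output: (6, 136, 539)

Answer: (6, 136, 539)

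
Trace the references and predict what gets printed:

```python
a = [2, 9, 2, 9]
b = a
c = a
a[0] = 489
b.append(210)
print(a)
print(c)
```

Key concept: multiple aliases.
Step by step:
`a = [2, 9, 2, 9]` → a = [2, 9, 2, 9]
`b = a` → b = [2, 9, 2, 9] (same object as a)
`c = a` → c = [2, 9, 2, 9] (same object as a, b)
`a[0] = 489` → a = [489, 9, 2, 9] (same object as b, c); b = [489, 9, 2, 9] (same object as a, c); c = [489, 9, 2, 9] (same object as a, b)
`b.append(210)` → a = [489, 9, 2, 9, 210] (same object as b, c); b = [489, 9, 2, 9, 210] (same object as a, c); c = [489, 9, 2, 9, 210] (same object as a, b)
`print(a)` → prints [489, 9, 2, 9, 210]
`print(c)` → prints [489, 9, 2, 9, 210]

Answer:
[489, 9, 2, 9, 210]
[489, 9, 2, 9, 210]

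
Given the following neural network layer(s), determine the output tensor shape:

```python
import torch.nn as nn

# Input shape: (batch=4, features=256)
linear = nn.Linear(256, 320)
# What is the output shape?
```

Input: (4, 256) -> Output: (4, 320)

Answer: (4, 320)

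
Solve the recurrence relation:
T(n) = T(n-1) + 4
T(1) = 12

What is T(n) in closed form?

Unrolling: T(n) = T(1) + 4·(n-1) = 12 + 4(n-1) = 4n + 8.

Answer: T(n) = 4n + 8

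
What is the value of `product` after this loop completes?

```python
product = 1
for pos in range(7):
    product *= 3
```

3^7 = 2187
`product` takes the values: 1 → 3 → 9 → 27 → 81 → 243 → 729 → 2187

Answer: 2187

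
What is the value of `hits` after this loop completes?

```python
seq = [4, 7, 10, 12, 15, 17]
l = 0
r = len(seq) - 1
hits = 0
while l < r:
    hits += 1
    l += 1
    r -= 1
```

Iterations until pointers meet (list length 6)
`hits` takes the values: 0 → 1 → 2 → 3

Answer: 3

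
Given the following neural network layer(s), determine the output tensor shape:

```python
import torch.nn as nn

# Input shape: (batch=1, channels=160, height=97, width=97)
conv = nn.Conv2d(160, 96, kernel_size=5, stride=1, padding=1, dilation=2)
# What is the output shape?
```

Input: (1, 160, 97, 97) -> Output: (1, 96, 91, 91)

Answer: (1, 96, 91, 91)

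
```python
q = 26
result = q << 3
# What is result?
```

Trace:
`q = 26` → q = 26
`result = q << 3` → result = 208
So result = 208

Answer: 208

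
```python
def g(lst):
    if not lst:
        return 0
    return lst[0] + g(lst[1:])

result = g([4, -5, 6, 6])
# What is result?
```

4 + (-5) + 6 + 6 + 0 = 11

Answer: 11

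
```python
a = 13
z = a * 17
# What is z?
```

Trace:
`a = 13` → a = 13
`z = a * 17` → z = 221
So z = 221

Answer: 221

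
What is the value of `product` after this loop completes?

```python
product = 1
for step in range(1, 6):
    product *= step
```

5! = 120
`product` takes the values: 1 → 2 → 6 → 24 → 120

Answer: 120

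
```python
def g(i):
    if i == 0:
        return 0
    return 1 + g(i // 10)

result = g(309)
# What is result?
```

Count of digits of 309: 3

Answer: 3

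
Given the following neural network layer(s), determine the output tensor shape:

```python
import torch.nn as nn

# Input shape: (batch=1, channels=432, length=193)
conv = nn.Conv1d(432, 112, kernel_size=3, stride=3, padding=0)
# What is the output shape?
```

Input: (1, 432, 193) -> Output: (1, 112, 64)

Answer: (1, 112, 64)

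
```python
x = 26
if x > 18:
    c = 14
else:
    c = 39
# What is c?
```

Trace:
`x = 26` → x = 26
`if x > 18: ...` → x > 18 is True → c = 14
So c = 14

Answer: 14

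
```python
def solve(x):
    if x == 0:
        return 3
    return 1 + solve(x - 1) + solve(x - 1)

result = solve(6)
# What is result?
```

solve(x) = 1 + 2·solve(x-1), solve(0)=3. Closed form: (3+1)·2^6 - 1 = 255.

Answer: 255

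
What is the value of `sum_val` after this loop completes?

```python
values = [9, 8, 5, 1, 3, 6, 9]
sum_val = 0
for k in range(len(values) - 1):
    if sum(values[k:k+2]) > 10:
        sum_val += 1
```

Count windows with sum > 10
`sum_val` takes the values: 0 → 1 → 2 → 3

Answer: 3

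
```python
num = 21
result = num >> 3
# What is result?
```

Trace:
`num = 21` → num = 21
`result = num >> 3` → result = 2
So result = 2

Answer: 2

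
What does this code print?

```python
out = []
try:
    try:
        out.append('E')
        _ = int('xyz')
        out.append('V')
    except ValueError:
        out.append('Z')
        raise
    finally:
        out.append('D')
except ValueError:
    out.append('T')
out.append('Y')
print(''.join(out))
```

Execution trace: 'E' (inner try body) → 'Z' (inner except ValueError) → 'D' (inner finally) → 'T' (outer except ValueError) → 'Y' (after the try/except). Output: EZDTY

Answer: EZDTY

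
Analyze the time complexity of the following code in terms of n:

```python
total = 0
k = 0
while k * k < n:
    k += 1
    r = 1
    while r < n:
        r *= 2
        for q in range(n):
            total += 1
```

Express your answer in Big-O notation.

Each loop level contributes: √n × log n × n. Multiplying the contributions gives O(n√n log n).

Answer: O(n√n log n)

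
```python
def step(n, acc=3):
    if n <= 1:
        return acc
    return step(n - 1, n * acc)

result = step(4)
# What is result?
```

Accumulator trace (n, acc): (4, 3) -> (3, 12) -> (2, 36) -> (1, 72) -> return 72

Answer: 72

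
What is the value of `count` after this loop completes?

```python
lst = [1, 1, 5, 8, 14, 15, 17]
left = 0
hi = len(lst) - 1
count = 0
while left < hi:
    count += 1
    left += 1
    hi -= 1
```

Iterations until pointers meet (list length 7)
`count` takes the values: 0 → 1 → 2 → 3

Answer: 3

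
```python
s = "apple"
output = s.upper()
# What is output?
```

Trace:
`s = "apple"` → s = 'apple'
`output = s.upper()` → output = 'APPLE'
So output = 'APPLE'

Answer: 'APPLE'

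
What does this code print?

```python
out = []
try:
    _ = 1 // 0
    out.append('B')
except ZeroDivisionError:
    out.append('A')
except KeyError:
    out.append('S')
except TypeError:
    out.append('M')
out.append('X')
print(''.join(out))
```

Execution trace: 'A' (except ZeroDivisionError) → 'X' (after the try/except). Output: AX

Answer: AX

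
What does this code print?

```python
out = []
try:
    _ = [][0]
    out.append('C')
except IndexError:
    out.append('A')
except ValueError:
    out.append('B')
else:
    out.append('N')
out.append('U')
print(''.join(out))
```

Execution trace: 'A' (except IndexError) → 'U' (after the try/except). Output: AU

Answer: AU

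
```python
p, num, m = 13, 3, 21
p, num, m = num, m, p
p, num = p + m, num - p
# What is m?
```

Trace:
`p, num, m = 13, 3, 21` → p = 13; num = 3; m = 21
`p, num, m = num, m, p` → p = 3; num = 21; m = 13
`p, num = p + m, num - p` → p = 16; num = 18
So m = 13

Answer: 13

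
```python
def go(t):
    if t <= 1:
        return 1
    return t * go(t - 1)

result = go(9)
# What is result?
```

go(9) = 9 * 8 * 7 * 6 * 5 * 4 * 3 * 2 * 1 = 362880

Answer: 362880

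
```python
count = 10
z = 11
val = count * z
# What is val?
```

Trace:
`count = 10` → count = 10
`z = 11` → z = 11
`val = count * z` → val = 110
So val = 110

Answer: 110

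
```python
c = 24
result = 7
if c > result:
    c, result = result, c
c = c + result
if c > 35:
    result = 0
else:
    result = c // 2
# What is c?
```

Trace:
`c = 24` → c = 24
`result = 7` → result = 7
`if c > result: ...` → c > result is True → c = 7; result = 24
`c = c + result` → c = 31
`if c > 35: ...` → c > 35 is False, take else branch → result = 15
So c = 31

Answer: 31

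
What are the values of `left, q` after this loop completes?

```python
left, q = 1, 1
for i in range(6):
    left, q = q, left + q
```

Fibonacci: after 6 iterations
`left, q` takes the values: (1, 1) → (1, 2) → (2, 3) → (3, 5) → (5, 8) → (8, 13) → (13, 21)

Answer: 13, 21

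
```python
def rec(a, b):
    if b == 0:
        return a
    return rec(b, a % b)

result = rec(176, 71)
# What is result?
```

rec(176, 71) -> rec(71, 34) -> rec(34, 3) -> rec(3, 1) -> rec(1, 0) -> 1

Answer: 1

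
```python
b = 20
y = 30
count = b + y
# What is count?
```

Trace:
`b = 20` → b = 20
`y = 30` → y = 30
`count = b + y` → count = 50
So count = 50

Answer: 50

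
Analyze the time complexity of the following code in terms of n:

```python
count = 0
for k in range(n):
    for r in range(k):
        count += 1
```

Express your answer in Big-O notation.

Each loop level contributes: n × n. Multiplying the contributions gives O(n^2).

Answer: O(n^2)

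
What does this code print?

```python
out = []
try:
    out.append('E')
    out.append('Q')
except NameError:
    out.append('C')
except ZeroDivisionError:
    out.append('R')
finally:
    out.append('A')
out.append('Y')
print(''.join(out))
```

Execution trace: 'E' (try body) → 'Q' (try body, no exception) → 'A' (finally) → 'Y' (after the try/except). Output: EQAY

Answer: EQAY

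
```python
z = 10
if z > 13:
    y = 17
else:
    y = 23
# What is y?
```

Trace:
`z = 10` → z = 10
`if z > 13: ...` → z > 13 is False, take else branch → y = 23
So y = 23

Answer: 23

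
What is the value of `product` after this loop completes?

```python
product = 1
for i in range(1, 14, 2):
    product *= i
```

Product of 1, 3, 5, ... up to 13
`product` takes the values: 1 → 3 → 15 → 105 → 945 → 10395 → 135135

Answer: 135135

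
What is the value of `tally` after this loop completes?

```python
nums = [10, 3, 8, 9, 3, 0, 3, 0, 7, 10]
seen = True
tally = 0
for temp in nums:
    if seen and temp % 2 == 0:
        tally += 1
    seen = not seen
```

Count even values at even positions
`tally` takes the values: 0 → 1 → 2

Answer: 2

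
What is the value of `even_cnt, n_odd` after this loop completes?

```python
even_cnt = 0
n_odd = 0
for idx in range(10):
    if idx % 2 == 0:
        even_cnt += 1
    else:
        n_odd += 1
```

Count evens and odds in range(10)
`even_cnt, n_odd` takes the values: (0, 0) → (1, 0) → (1, 1) → (2, 1) → (2, 2) → (3, 2) → (3, 3) → (4, 3) → (4, 4) → (5, 4) → (5, 5)

Answer: 5, 5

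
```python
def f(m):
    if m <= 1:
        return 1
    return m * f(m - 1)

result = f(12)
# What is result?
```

f(12) = 12 * 11 * 10 * 9 * 8 * 7 * 6 * 5 * 4 * 3 * 2 * 1 = 479001600

Answer: 479001600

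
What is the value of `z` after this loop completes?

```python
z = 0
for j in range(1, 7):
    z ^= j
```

XOR of 1 to 6
`z` takes the values: 0 → 1 → 3 → 0 → 4 → 1 → 7

Answer: 7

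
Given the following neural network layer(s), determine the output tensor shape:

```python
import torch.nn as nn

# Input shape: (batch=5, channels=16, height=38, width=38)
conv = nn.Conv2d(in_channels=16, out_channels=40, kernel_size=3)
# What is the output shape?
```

Input: (5, 16, 38, 38) -> Output: (5, 40, 36, 36)

Answer: (5, 40, 36, 36)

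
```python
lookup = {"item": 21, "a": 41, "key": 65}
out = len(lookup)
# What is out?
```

Trace:
`lookup = {"item": 21, "a": 41, "key": 65}` → lookup = {'item': 21, 'a': 41, 'key': 65}
`out = len(lookup)` → out = 3
So out = 3

Answer: 3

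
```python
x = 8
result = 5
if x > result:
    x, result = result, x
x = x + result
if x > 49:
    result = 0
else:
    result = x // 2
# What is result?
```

Trace:
`x = 8` → x = 8
`result = 5` → result = 5
`if x > result: ...` → x > result is True → x = 5; result = 8
`x = x + result` → x = 13
`if x > 49: ...` → x > 49 is False, take else branch → result = 6
So result = 6

Answer: 6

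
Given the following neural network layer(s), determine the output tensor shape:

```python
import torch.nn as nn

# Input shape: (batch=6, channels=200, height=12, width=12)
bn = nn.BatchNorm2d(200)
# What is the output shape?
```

Input: (6, 200, 12, 12) -> Output: (6, 200, 12, 12)

Answer: (6, 200, 12, 12)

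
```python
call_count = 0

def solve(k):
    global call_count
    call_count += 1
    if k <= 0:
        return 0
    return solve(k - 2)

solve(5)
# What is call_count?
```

Linear recursion stepping by 2: 4 calls from k=5 down to ≤0.

Answer: 4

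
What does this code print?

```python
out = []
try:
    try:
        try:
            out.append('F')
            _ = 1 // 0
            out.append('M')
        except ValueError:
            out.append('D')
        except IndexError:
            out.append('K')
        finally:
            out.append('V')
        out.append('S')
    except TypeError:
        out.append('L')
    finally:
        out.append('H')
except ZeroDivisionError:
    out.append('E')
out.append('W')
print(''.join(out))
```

Execution trace: 'F' (inner try body) → 'V' (inner finally) → 'H' (finally) → 'E' (outer except ZeroDivisionError) → 'W' (after the try/except). Output: FVHEW

Answer: FVHEW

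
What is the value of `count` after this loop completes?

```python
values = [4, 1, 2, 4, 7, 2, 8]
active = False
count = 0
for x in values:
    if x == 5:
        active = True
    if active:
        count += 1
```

Count elements after first 5 in [4, 1, 2, 4, 7, 2, 8]
`count` takes the values: 0

Answer: 0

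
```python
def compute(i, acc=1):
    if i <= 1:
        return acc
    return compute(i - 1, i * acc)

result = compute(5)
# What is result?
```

Accumulator trace (n, acc): (5, 1) -> (4, 5) -> (3, 20) -> (2, 60) -> (1, 120) -> return 120

Answer: 120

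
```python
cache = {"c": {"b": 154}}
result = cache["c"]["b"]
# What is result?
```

Trace:
`cache = {"c": {"b": 154}}` → cache = {'c': {'b': 154}}
`result = cache["c"]["b"]` → result = 154
So result = 154

Answer: 154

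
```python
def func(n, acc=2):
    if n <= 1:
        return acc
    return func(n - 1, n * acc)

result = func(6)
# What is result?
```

Accumulator trace (n, acc): (6, 2) -> (5, 12) -> (4, 60) -> (3, 240) -> (2, 720) -> (1, 1440) -> return 1440

Answer: 1440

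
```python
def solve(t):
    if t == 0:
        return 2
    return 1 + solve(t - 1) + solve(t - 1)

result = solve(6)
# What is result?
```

solve(t) = 1 + 2·solve(t-1), solve(0)=2. Closed form: (2+1)·2^6 - 1 = 191.

Answer: 191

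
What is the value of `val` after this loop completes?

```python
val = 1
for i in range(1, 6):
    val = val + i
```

Start at 1, add 1 through 5
`val` takes the values: 1 → 2 → 4 → 7 → 11 → 16

Answer: 16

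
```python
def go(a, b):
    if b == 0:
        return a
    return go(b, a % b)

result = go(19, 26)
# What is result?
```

go(19, 26) -> go(26, 19) -> go(19, 7) -> go(7, 5) -> go(5, 2) -> go(2, 1) -> go(1, 0) -> 1

Answer: 1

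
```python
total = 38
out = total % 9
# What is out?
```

Trace:
`total = 38` → total = 38
`out = total % 9` → out = 2
So out = 2

Answer: 2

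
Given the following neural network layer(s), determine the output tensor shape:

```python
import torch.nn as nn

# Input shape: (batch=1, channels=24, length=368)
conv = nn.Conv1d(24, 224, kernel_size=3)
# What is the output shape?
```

Input: (1, 24, 368) -> Output: (1, 224, 366)

Answer: (1, 224, 366)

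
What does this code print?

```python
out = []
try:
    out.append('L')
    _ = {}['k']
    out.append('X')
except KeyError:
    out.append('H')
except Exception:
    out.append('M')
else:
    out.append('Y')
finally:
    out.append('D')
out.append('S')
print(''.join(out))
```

Execution trace: 'L' (try body) → 'H' (except KeyError) → 'D' (finally) → 'S' (after the try/except). Output: LHDS

Answer: LHDS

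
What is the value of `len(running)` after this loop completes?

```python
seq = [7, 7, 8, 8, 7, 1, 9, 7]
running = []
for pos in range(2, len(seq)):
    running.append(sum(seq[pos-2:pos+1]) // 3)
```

Number of 3-element averages
`running` takes the values: [] → [7] → [7, 7] → [7, 7, 7] → [7, 7, 7, 5] → [7, 7, 7, 5, 5] → [7, 7, 7, 5, 5, 5]
So `len(running)` = 6

Answer: 6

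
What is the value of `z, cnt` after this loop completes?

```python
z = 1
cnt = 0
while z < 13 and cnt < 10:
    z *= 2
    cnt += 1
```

Double until >= 13 or 10 iterations
`z, cnt` takes the values: (1, 0) → (2, 0) → (2, 1) → (4, 1) → (4, 2) → (8, 2) → (8, 3) → (16, 3) → (16, 4)

Answer: 16, 4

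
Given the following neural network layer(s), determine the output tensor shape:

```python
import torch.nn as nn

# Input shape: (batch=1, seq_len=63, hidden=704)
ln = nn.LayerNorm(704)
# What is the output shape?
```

Input: (1, 63, 704) -> Output: (1, 63, 704)

Answer: (1, 63, 704)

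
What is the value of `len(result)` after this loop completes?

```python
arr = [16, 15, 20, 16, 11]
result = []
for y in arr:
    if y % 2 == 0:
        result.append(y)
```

Count even numbers in [16, 15, 20, 16, 11]
`result` takes the values: [] → [16] → [16, 20] → [16, 20, 16]
So `len(result)` = 3

Answer: 3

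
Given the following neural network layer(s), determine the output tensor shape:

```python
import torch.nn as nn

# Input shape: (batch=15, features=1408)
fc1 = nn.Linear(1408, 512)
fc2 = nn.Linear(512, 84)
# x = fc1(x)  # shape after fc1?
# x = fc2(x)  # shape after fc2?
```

Input: (15, 1408) -> after fc1: (15, 512) -> Output: (15, 84)

Answer: (15, 84)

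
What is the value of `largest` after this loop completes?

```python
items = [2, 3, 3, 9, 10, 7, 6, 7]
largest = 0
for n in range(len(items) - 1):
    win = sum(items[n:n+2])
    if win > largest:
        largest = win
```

Max sum of 2-element window in [2, 3, 3, 9, 10, 7, 6, 7]
`largest` takes the values: 0 → 5 → 6 → 12 → 19

Answer: 19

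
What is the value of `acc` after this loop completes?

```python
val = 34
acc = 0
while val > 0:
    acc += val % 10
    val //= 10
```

Sum digits of 34
`acc` takes the values: 0 → 4 → 7

Answer: 7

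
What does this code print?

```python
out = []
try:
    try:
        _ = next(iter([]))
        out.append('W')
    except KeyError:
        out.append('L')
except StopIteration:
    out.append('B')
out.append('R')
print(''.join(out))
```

Execution trace: 'B' (outer except StopIteration) → 'R' (after the try/except). Output: BR

Answer: BR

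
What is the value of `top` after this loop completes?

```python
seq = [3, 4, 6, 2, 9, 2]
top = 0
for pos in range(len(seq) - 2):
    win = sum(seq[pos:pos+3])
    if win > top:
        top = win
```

Max sum of 3-element window in [3, 4, 6, 2, 9, 2]
`top` takes the values: 0 → 13 → 17

Answer: 17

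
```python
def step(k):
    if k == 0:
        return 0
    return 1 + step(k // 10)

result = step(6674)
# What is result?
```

Count of digits of 6674: 4

Answer: 4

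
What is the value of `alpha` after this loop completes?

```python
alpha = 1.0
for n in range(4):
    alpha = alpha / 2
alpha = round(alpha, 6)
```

Halving LR 4 times: 1 / 2^4
`alpha` takes the values: 1.0 → 0.5 → 0.25 → 0.125 → 0.0625

Answer: 0.0625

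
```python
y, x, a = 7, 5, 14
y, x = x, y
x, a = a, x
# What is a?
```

Trace:
`y, x, a = 7, 5, 14` → y = 7; x = 5; a = 14
`y, x = x, y` → y = 5; x = 7
`x, a = a, x` → x = 14; a = 7
So a = 7

Answer: 7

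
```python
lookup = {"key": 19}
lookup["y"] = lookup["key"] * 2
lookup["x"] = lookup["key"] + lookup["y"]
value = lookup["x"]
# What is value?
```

Trace:
`lookup = {"key": 19}` → lookup = {'key': 19}
`lookup["y"] = lookup["key"] * 2` → lookup = {'key': 19, 'y': 38}
`lookup["x"] = lookup["key"] + lookup["y"]` → lookup = {'key': 19, 'y': 38, 'x': 57}
`value = lookup["x"]` → value = 57
So value = 57

Answer: 57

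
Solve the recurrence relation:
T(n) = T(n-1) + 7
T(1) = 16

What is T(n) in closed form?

Unrolling: T(n) = T(1) + 7·(n-1) = 16 + 7(n-1) = 7n + 9.

Answer: T(n) = 7n + 9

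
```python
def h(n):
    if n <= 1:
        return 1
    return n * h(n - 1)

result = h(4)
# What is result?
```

h(4) = 4 * 3 * 2 * 1 = 24

Answer: 24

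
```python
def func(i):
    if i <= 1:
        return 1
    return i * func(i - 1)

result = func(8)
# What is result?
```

func(8) = 8 * 7 * 6 * 5 * 4 * 3 * 2 * 1 = 40320

Answer: 40320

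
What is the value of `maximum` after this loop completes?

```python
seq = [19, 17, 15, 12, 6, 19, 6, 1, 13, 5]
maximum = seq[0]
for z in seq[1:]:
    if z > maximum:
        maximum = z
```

Maximum of [19, 17, 15, 12, 6, 19, 6, 1, 13, 5]
`maximum` takes the values: 19

Answer: 19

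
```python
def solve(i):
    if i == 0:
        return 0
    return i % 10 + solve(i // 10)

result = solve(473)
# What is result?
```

Sum of digits of 473: 3 + 7 + 4 = 14

Answer: 14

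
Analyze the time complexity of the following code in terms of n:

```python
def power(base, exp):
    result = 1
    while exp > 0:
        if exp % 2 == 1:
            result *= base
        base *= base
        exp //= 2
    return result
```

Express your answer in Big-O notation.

This is Exponentiation by squaring. Time complexity: O(log n).

Answer: O(log n)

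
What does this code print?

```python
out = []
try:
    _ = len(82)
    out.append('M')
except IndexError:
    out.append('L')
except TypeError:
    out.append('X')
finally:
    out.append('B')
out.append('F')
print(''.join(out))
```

Execution trace: 'X' (except TypeError) → 'B' (finally) → 'F' (after the try/except). Output: XBF

Answer: XBF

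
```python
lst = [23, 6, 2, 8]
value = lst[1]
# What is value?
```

Trace:
`lst = [23, 6, 2, 8]` → lst = [23, 6, 2, 8]
`value = lst[1]` → value = 6
So value = 6

Answer: 6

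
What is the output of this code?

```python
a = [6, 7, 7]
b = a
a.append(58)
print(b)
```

Key concept: basic list aliasing.
Step by step:
`a = [6, 7, 7]` → a = [6, 7, 7]
`b = a` → b = [6, 7, 7] (same object as a)
`a.append(58)` → a = [6, 7, 7, 58] (same object as b); b = [6, 7, 7, 58] (same object as a)
`print(b)` → prints [6, 7, 7, 58]

Answer: [6, 7, 7, 58]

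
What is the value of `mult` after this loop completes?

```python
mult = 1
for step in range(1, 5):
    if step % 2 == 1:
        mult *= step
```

Product of odd numbers 1 to 4
`mult` takes the values: 1 → 3

Answer: 3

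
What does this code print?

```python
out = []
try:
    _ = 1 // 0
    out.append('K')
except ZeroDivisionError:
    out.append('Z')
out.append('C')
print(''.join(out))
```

Execution trace: 'Z' (except ZeroDivisionError) → 'C' (after the try/except). Output: ZC

Answer: ZC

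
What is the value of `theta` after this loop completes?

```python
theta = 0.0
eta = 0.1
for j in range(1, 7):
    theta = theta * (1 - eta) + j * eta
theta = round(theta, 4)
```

Moving average with lr=0.1
`theta` takes the values: 0.0 → 0.1 → 0.29 → 0.561 → 0.9049 → 1.31441 → 1.782969 → 1.783

Answer: 1.783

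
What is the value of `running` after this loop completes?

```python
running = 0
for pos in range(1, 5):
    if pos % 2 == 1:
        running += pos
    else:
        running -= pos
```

Add odd, subtract even
`running` takes the values: 0 → 1 → -1 → 2 → -2

Answer: -2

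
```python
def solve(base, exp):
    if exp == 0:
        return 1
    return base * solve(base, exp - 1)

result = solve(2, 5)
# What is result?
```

solve(2, 5) = 2 * 2 * 2 * 2 * 2 = 32

Answer: 32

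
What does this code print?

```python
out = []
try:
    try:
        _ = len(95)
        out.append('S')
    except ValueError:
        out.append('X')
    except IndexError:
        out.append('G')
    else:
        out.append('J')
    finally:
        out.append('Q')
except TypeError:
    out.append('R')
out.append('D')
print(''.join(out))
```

Execution trace: 'Q' (finally) → 'R' (outer except TypeError) → 'D' (after the try/except). Output: QRD

Answer: QRD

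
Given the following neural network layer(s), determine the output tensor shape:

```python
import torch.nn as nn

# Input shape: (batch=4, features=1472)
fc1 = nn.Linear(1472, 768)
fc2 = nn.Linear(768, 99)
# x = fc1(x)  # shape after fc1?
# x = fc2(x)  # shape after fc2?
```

Input: (4, 1472) -> after fc1: (4, 768) -> Output: (4, 99)

Answer: (4, 99)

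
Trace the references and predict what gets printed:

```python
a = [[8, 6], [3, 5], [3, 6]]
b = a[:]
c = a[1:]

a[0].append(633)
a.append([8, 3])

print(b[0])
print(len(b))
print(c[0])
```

Key concept: slice with nested mutation.
Step by step:
`a = [[8, 6], [3, 5], [3, 6]]` → a = [[8, 6], [3, 5], [3, 6]]
`b = a[:]` → b = [[8, 6], [3, 5], [3, 6]]
`c = a[1:]` → c = [[3, 5], [3, 6]]
`a[0].append(633)` → a = [[8, 6, 633], [3, 5], [3, 6]]; b = [[8, 6, 633], [3, 5], [3, 6]]
`a.append([8, 3])` → a = [[8, 6, 633], [3, 5], [3, 6], [8, 3]]
`print(b[0])` → prints [8, 6, 633]
`print(len(b))` → prints 3
`print(c[0])` → prints [3, 5]

Answer:
[8, 6, 633]
3
[3, 5]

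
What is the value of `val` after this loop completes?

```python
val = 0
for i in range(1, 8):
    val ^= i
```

XOR of 1 to 7
`val` takes the values: 0 → 1 → 3 → 0 → 4 → 1 → 7 → 0

Answer: 0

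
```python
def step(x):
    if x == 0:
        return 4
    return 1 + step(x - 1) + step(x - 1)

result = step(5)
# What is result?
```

step(x) = 1 + 2·step(x-1), step(0)=4. Closed form: (4+1)·2^5 - 1 = 159.

Answer: 159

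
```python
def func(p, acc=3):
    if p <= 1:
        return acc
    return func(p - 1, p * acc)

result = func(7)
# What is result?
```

Accumulator trace (n, acc): (7, 3) -> (6, 21) -> (5, 126) -> (4, 630) -> (3, 2520) -> (2, 7560) -> (1, 15120) -> return 15120

Answer: 15120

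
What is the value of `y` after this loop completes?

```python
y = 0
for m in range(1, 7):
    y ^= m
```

XOR of 1 to 6
`y` takes the values: 0 → 1 → 3 → 0 → 4 → 1 → 7

Answer: 7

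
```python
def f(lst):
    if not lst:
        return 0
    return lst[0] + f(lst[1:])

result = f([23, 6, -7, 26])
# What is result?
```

23 + 6 + (-7) + 26 + 0 = 48

Answer: 48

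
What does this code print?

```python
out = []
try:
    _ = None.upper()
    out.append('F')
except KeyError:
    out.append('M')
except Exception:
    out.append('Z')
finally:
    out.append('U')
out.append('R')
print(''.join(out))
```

Execution trace: 'Z' (except Exception) → 'U' (finally) → 'R' (after the try/except). Output: ZUR

Answer: ZUR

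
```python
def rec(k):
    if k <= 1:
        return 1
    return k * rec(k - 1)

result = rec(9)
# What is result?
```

rec(9) = 9 * 8 * 7 * 6 * 5 * 4 * 3 * 2 * 1 = 362880

Answer: 362880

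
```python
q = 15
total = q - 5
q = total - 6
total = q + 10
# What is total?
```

Trace:
`q = 15` → q = 15
`total = q - 5` → total = 10
`q = total - 6` → q = 4
`total = q + 10` → total = 14
So total = 14

Answer: 14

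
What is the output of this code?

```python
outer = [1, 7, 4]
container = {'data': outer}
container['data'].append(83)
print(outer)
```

Key concept: dict holds reference to list.
Step by step:
`outer = [1, 7, 4]` → outer = [1, 7, 4]
`container = {'data': outer}` → container = {'data': [1, 7, 4]}
`container['data'].append(83)` → outer = [1, 7, 4, 83]; container = {'data': [1, 7, 4, 83]}
`print(outer)` → prints [1, 7, 4, 83]

Answer: [1, 7, 4, 83]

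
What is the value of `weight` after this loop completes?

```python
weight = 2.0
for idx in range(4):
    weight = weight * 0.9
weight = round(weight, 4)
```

Exponential decay: 2.0 * 0.9^4
`weight` takes the values: 2.0 → 1.8 → 1.62 → 1.458 → 1.3122

Answer: 1.3122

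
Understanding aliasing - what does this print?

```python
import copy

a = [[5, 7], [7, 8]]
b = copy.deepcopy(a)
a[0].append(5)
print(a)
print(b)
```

Key concept: deep copy is fully independent.
Step by step:
`a = [[5, 7], [7, 8]]` → a = [[5, 7], [7, 8]]
`b = copy.deepcopy(a)` → b = [[5, 7], [7, 8]]
`a[0].append(5)` → a = [[5, 7, 5], [7, 8]]
`print(a)` → prints [[5, 7, 5], [7, 8]]
`print(b)` → prints [[5, 7], [7, 8]]

Answer:
[[5, 7, 5], [7, 8]]
[[5, 7], [7, 8]]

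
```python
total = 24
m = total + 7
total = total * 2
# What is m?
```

Trace:
`total = 24` → total = 24
`m = total + 7` → m = 31
`total = total * 2` → total = 48
So m = 31

Answer: 31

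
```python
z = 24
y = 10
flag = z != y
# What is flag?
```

Trace:
`z = 24` → z = 24
`y = 10` → y = 10
`flag = z != y` → flag = True
So flag = True

Answer: True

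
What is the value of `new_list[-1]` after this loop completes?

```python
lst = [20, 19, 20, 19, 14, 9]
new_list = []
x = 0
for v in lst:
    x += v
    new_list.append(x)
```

Cumulative sum ends at 101
`new_list` takes the values: [] → [20] → [20, 39] → [20, 39, 59] → [20, 39, 59, 78] → [20, 39, 59, 78, 92] → [20, 39, 59, 78, 92, 101]
So `new_list[-1]` = 101

Answer: 101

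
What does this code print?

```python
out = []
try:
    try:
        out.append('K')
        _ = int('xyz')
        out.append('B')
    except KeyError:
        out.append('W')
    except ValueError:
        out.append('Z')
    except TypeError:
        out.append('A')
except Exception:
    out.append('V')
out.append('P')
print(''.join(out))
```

Execution trace: 'K' (inner try body) → 'Z' (inner except ValueError) → 'P' (after the try/except). Output: KZP

Answer: KZP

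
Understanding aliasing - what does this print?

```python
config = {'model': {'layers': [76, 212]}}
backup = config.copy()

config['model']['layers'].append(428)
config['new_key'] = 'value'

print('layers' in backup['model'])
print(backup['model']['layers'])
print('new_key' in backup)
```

Key concept: shallow copy gotcha with nested dict.
Step by step:
`config = {'model': {'layers': [76, 212]}}` → config = {'model': {'layers': [76, 212]}}
`backup = config.copy()` → backup = {'model': {'layers': [76, 212]}}
`config['model']['layers'].append(428)` → config = {'model': {'layers': [76, 212, 428]}}; backup = {'model': {'layers': [76, 212, 428]}}
`config['new_key'] = 'value'` → config = {'model': {'layers': [76, 212, 428]}, 'new_key': 'value'}
`print('layers' in backup['model'])` → prints True
`print(backup['model']['layers'])` → prints [76, 212, 428]
`print('new_key' in backup)` → prints False

Answer:
True
[76, 212, 428]
False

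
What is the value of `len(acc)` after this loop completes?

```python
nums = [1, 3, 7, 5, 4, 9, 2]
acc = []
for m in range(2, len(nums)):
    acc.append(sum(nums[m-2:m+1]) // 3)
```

Number of 3-element averages
`acc` takes the values: [] → [3] → [3, 5] → [3, 5, 5] → [3, 5, 5, 6] → [3, 5, 5, 6, 5]
So `len(acc)` = 5

Answer: 5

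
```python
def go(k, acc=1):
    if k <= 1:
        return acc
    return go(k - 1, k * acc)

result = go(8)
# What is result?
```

Accumulator trace (n, acc): (8, 1) -> (7, 8) -> (6, 56) -> (5, 336) -> (4, 1680) -> (3, 6720) -> (2, 20160) -> (1, 40320) -> return 40320

Answer: 40320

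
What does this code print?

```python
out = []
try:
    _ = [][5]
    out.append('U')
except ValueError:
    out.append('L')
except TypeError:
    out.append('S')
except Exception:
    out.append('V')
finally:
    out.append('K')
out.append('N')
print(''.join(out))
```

Execution trace: 'V' (except Exception) → 'K' (finally) → 'N' (after the try/except). Output: VKN

Answer: VKN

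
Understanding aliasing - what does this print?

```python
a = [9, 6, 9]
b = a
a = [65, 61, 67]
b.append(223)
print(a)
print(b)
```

Key concept: rebinding vs mutation: a is rebound to a new list, b still points at the original.
Step by step:
`a = [9, 6, 9]` → a = [9, 6, 9]
`b = a` → b = [9, 6, 9] (same object as a)
`a = [65, 61, 67]` → a = [65, 61, 67]
`b.append(223)` → b = [9, 6, 9, 223]
`print(a)` → prints [65, 61, 67]
`print(b)` → prints [9, 6, 9, 223]

Answer:
[65, 61, 67]
[9, 6, 9, 223]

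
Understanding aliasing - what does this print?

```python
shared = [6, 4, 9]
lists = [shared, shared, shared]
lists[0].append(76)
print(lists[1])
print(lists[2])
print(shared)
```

Key concept: list of same reference.
Step by step:
`shared = [6, 4, 9]` → shared = [6, 4, 9]
`lists = [shared, shared, shared]` → lists = [[6, 4, 9], [6, 4, 9], [6, 4, 9]]
`lists[0].append(76)` → shared = [6, 4, 9, 76]; lists = [[6, 4, 9, 76], [6, 4, 9, 76], [6, 4, 9, 76]]
`print(lists[1])` → prints [6, 4, 9, 76]
`print(lists[2])` → prints [6, 4, 9, 76]
`print(shared)` → prints [6, 4, 9, 76]

Answer:
[6, 4, 9, 76]
[6, 4, 9, 76]
[6, 4, 9, 76]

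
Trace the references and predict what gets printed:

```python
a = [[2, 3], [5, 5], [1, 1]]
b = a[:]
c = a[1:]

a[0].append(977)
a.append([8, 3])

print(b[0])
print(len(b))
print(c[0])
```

Key concept: slice with nested mutation.
Step by step:
`a = [[2, 3], [5, 5], [1, 1]]` → a = [[2, 3], [5, 5], [1, 1]]
`b = a[:]` → b = [[2, 3], [5, 5], [1, 1]]
`c = a[1:]` → c = [[5, 5], [1, 1]]
`a[0].append(977)` → a = [[2, 3, 977], [5, 5], [1, 1]]; b = [[2, 3, 977], [5, 5], [1, 1]]
`a.append([8, 3])` → a = [[2, 3, 977], [5, 5], [1, 1], [8, 3]]
`print(b[0])` → prints [2, 3, 977]
`print(len(b))` → prints 3
`print(c[0])` → prints [5, 5]

Answer:
[2, 3, 977]
3
[5, 5]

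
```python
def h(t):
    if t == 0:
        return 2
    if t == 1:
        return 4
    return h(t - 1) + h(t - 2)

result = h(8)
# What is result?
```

Build up from base cases: h(0)=2, h(1)=4, h(2)=6, h(3)=10, h(4)=16, h(5)=26, h(6)=42, ..., h(8)=110

Answer: 110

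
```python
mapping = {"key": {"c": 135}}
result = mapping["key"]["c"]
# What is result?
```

Trace:
`mapping = {"key": {"c": 135}}` → mapping = {'key': {'c': 135}}
`result = mapping["key"]["c"]` → result = 135
So result = 135

Answer: 135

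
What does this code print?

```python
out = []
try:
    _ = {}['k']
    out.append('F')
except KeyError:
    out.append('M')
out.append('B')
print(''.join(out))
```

Execution trace: 'M' (except KeyError) → 'B' (after the try/except). Output: MB

Answer: MB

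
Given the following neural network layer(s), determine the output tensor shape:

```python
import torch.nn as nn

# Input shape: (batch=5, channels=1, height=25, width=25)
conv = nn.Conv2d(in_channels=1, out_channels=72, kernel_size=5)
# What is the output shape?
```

Input: (5, 1, 25, 25) -> Output: (5, 72, 21, 21)

Answer: (5, 72, 21, 21)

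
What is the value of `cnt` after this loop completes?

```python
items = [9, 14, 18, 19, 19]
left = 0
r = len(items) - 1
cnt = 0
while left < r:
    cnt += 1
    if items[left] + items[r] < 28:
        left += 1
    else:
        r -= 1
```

Steps to find pair summing to 28
`cnt` takes the values: 0 → 1 → 2 → 3 → 4

Answer: 4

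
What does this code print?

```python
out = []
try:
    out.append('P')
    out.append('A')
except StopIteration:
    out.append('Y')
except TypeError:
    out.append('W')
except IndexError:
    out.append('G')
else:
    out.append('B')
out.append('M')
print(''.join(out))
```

Execution trace: 'P' (try body) → 'A' (try body, no exception) → 'B' (else) → 'M' (after the try/except). Output: PABM

Answer: PABM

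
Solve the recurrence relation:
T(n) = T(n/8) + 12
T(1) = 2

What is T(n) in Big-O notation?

Each step divides n by 8 and adds 12. After log_8(n) steps we reach T(1)=2. So T(n) = 12·log_8(n) + 2 = O(log n).

Answer: O(log n)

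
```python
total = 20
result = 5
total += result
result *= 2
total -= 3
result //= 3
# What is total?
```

Trace:
`total = 20` → total = 20
`result = 5` → result = 5
`total += result` → total = 25
`result *= 2` → result = 10
`total -= 3` → total = 22
`result //= 3` → result = 3
So total = 22

Answer: 22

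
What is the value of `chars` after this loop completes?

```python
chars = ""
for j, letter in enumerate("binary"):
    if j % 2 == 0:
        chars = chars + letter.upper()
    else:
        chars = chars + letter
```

Uppercase even positions in 'binary'
`chars` takes the values: "" → "B" → "Bi" → "BiN" → "BiNa" → "BiNaR" → "BiNaRy"

Answer: "BiNaRy"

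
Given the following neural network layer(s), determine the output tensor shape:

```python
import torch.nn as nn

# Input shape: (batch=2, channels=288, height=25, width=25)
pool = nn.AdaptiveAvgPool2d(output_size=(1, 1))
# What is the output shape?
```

Input: (2, 288, 25, 25) -> Output: (2, 288, 1, 1)

Answer: (2, 288, 1, 1)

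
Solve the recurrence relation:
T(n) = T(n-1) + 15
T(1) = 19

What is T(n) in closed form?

Unrolling: T(n) = T(1) + 15·(n-1) = 19 + 15(n-1) = 15n + 4.

Answer: T(n) = 15n + 4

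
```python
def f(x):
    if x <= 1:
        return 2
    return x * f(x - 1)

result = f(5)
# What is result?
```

f(5) = 5 * 4 * 3 * 2 * 2 = 240

Answer: 240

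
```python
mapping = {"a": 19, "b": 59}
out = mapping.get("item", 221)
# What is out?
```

Trace:
`mapping = {"a": 19, "b": 59}` → mapping = {'a': 19, 'b': 59}
`out = mapping.get("item", 221)` → out = 221
So out = 221

Answer: 221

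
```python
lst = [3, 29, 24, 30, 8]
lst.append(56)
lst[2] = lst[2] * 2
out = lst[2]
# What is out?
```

Trace:
`lst = [3, 29, 24, 30, 8]` → lst = [3, 29, 24, 30, 8]
`lst.append(56)` → lst = [3, 29, 24, 30, 8, 56]
`lst[2] = lst[2] * 2` → lst = [3, 29, 48, 30, 8, 56]
`out = lst[2]` → out = 48
So out = 48

Answer: 48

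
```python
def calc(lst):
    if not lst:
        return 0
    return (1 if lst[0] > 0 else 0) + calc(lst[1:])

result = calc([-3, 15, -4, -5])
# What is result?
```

Count of positive elements in [-3, 15, -4, -5] = 1

Answer: 1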